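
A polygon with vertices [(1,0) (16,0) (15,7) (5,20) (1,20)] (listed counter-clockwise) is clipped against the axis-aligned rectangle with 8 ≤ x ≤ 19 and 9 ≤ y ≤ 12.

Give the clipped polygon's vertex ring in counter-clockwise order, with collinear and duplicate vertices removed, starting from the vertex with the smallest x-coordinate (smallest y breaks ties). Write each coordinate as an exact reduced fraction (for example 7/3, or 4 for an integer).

Clipped polygon: [(8,9) (175/13,9) (145/13,12) (8,12)]

1. After x ≥ 8: [(8,0) (16,0) (15,7) (8,161/10)]
2. After x ≤ 19: [(8,0) (16,0) (15,7) (8,161/10)]
3. After y ≥ 9: [(8,9) (175/13,9) (8,161/10)]
4. After y ≤ 12: [(8,12) (8,9) (175/13,9) (145/13,12)]
5. Canonical ring: [(8,9) (175/13,9) (145/13,12) (8,12)]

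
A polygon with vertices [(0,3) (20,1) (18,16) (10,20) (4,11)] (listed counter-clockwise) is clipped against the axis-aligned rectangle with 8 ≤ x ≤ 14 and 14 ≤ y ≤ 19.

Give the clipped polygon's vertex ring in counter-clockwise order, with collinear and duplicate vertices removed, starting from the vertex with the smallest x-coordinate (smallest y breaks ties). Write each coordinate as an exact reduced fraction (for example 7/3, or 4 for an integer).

Clipped polygon: [(8,14) (14,14) (14,18) (12,19) (28/3,19) (8,17)]

1. After x ≥ 8: [(8,11/5) (20,1) (18,16) (10,20) (8,17)]
2. After x ≤ 14: [(8,11/5) (14,8/5) (14,18) (10,20) (8,17)]
3. After y ≥ 14: [(8,14) (14,14) (14,18) (10,20) (8,17)]
4. After y ≤ 19: [(8,14) (14,14) (14,18) (12,19) (28/3,19) (8,17)]
5. Canonical ring: [(8,14) (14,14) (14,18) (12,19) (28/3,19) (8,17)]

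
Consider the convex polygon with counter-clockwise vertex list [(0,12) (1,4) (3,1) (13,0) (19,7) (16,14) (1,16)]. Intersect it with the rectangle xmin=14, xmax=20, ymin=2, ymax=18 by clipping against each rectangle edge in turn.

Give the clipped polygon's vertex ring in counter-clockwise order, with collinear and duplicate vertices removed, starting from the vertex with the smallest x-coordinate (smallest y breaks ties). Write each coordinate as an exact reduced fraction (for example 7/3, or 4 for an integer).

Clipped polygon: [(14,2) (103/7,2) (19,7) (16,14) (14,214/15)]

1. After x ≥ 14: [(14,7/6) (19,7) (16,14) (14,214/15)]
2. After x ≤ 20: [(14,7/6) (19,7) (16,14) (14,214/15)]
3. After y ≥ 2: [(14,2) (103/7,2) (19,7) (16,14) (14,214/15)]
4. After y ≤ 18: [(14,2) (103/7,2) (19,7) (16,14) (14,214/15)]
5. Canonical ring: [(14,2) (103/7,2) (19,7) (16,14) (14,214/15)]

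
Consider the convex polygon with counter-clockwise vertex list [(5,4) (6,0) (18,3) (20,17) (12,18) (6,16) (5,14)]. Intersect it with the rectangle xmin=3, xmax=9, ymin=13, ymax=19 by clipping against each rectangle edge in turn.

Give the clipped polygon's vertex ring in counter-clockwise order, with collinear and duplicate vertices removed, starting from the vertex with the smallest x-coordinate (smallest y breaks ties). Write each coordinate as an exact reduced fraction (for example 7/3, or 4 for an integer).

1. After x ≥ 3: [(5,4) (6,0) (18,3) (20,17) (12,18) (6,16) (5,14)]
2. After x ≤ 9: [(5,4) (6,0) (9,3/4) (9,17) (6,16) (5,14)]
3. After y ≥ 13: [(5,13) (9,13) (9,17) (6,16) (5,14)]
4. After y ≤ 19: [(5,13) (9,13) (9,17) (6,16) (5,14)]
5. Canonical ring: [(5,13) (9,13) (9,17) (6,16) (5,14)]

Clipped polygon: [(5,13) (9,13) (9,17) (6,16) (5,14)]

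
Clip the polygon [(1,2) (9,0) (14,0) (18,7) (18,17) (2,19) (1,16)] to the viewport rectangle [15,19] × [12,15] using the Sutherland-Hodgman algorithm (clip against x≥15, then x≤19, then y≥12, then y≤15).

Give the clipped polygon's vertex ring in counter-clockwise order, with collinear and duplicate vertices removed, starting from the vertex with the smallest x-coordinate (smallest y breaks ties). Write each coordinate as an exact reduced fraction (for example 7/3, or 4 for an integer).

Clipped polygon: [(15,12) (18,12) (18,15) (15,15)]

1. After x ≥ 15: [(15,7/4) (18,7) (18,17) (15,139/8)]
2. After x ≤ 19: [(15,7/4) (18,7) (18,17) (15,139/8)]
3. After y ≥ 12: [(15,12) (18,12) (18,17) (15,139/8)]
4. After y ≤ 15: [(15,15) (15,12) (18,12) (18,15)]
5. Canonical ring: [(15,12) (18,12) (18,15) (15,15)]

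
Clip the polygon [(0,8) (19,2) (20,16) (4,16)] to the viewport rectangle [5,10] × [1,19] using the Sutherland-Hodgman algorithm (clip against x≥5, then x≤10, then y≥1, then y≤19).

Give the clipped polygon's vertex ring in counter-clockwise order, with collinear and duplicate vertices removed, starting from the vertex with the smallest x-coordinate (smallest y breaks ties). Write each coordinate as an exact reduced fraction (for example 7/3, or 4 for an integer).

1. After x ≥ 5: [(5,122/19) (19,2) (20,16) (5,16)]
2. After x ≤ 10: [(5,122/19) (10,92/19) (10,16) (5,16)]
3. After y ≥ 1: [(5,122/19) (10,92/19) (10,16) (5,16)]
4. After y ≤ 19: [(5,122/19) (10,92/19) (10,16) (5,16)]
5. Canonical ring: [(5,122/19) (10,92/19) (10,16) (5,16)]

Clipped polygon: [(5,122/19) (10,92/19) (10,16) (5,16)]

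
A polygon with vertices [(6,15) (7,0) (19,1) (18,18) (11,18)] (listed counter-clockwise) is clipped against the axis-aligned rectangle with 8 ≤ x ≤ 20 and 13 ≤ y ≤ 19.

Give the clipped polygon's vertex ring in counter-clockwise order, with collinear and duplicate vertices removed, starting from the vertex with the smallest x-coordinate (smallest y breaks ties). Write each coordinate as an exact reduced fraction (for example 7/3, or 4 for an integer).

Clipped polygon: [(8,13) (311/17,13) (18,18) (11,18) (8,81/5)]

1. After x ≥ 8: [(8,81/5) (8,1/12) (19,1) (18,18) (11,18)]
2. After x ≤ 20: [(8,81/5) (8,1/12) (19,1) (18,18) (11,18)]
3. After y ≥ 13: [(8,81/5) (8,13) (311/17,13) (18,18) (11,18)]
4. After y ≤ 19: [(8,81/5) (8,13) (311/17,13) (18,18) (11,18)]
5. Canonical ring: [(8,13) (311/17,13) (18,18) (11,18) (8,81/5)]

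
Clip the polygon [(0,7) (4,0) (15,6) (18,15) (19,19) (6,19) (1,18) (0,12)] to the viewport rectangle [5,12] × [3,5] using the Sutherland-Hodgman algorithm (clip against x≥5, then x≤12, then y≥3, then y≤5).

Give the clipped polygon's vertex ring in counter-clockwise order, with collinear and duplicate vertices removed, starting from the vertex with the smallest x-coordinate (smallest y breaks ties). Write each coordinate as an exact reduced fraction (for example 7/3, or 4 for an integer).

1. After x ≥ 5: [(5,6/11) (15,6) (18,15) (19,19) (6,19) (5,94/5)]
2. After x ≤ 12: [(5,6/11) (12,48/11) (12,19) (6,19) (5,94/5)]
3. After y ≥ 3: [(5,3) (19/2,3) (12,48/11) (12,19) (6,19) (5,94/5)]
4. After y ≤ 5: [(5,5) (5,3) (19/2,3) (12,48/11) (12,5)]
5. Canonical ring: [(5,3) (19/2,3) (12,48/11) (12,5) (5,5)]

Clipped polygon: [(5,3) (19/2,3) (12,48/11) (12,5) (5,5)]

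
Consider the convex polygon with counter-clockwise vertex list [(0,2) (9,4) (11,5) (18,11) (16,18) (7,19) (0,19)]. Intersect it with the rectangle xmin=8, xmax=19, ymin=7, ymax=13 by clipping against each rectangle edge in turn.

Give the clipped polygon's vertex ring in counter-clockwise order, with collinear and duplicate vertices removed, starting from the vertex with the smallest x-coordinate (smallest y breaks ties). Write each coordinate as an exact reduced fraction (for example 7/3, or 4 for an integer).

Clipped polygon: [(8,7) (40/3,7) (18,11) (122/7,13) (8,13)]

1. After x ≥ 8: [(8,34/9) (9,4) (11,5) (18,11) (16,18) (8,170/9)]
2. After x ≤ 19: [(8,34/9) (9,4) (11,5) (18,11) (16,18) (8,170/9)]
3. After y ≥ 7: [(8,7) (40/3,7) (18,11) (16,18) (8,170/9)]
4. After y ≤ 13: [(8,13) (8,7) (40/3,7) (18,11) (122/7,13)]
5. Canonical ring: [(8,7) (40/3,7) (18,11) (122/7,13) (8,13)]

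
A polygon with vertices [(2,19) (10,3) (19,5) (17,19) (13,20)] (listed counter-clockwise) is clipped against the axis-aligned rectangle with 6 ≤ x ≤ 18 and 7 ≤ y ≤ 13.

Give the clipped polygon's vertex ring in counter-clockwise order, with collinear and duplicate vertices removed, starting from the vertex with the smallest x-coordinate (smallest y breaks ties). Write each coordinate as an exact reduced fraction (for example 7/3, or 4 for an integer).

Clipped polygon: [(6,11) (8,7) (18,7) (18,12) (125/7,13) (6,13)]

1. After x ≥ 6: [(6,213/11) (6,11) (10,3) (19,5) (17,19) (13,20)]
2. After x ≤ 18: [(6,213/11) (6,11) (10,3) (18,43/9) (18,12) (17,19) (13,20)]
3. After y ≥ 7: [(6,213/11) (6,11) (8,7) (18,7) (18,12) (17,19) (13,20)]
4. After y ≤ 13: [(6,13) (6,11) (8,7) (18,7) (18,12) (125/7,13)]
5. Canonical ring: [(6,11) (8,7) (18,7) (18,12) (125/7,13) (6,13)]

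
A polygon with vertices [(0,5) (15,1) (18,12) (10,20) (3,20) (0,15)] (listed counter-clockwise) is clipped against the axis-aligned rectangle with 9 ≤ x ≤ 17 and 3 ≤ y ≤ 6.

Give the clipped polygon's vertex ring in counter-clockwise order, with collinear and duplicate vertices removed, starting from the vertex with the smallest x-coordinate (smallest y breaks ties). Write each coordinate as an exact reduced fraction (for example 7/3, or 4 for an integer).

1. After x ≥ 9: [(9,13/5) (15,1) (18,12) (10,20) (9,20)]
2. After x ≤ 17: [(9,13/5) (15,1) (17,25/3) (17,13) (10,20) (9,20)]
3. After y ≥ 3: [(9,3) (171/11,3) (17,25/3) (17,13) (10,20) (9,20)]
4. After y ≤ 6: [(9,6) (9,3) (171/11,3) (180/11,6)]
5. Canonical ring: [(9,3) (171/11,3) (180/11,6) (9,6)]

Clipped polygon: [(9,3) (171/11,3) (180/11,6) (9,6)]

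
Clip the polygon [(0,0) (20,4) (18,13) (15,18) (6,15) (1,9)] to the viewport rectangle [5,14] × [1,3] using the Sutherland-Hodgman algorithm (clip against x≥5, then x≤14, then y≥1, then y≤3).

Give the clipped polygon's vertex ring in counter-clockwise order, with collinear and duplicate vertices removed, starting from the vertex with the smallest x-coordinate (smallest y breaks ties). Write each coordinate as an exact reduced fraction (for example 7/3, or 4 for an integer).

Clipped polygon: [(5,1) (14,14/5) (14,3) (5,3)]

1. After x ≥ 5: [(5,1) (20,4) (18,13) (15,18) (6,15) (5,69/5)]
2. After x ≤ 14: [(5,1) (14,14/5) (14,53/3) (6,15) (5,69/5)]
3. After y ≥ 1: [(5,1) (14,14/5) (14,53/3) (6,15) (5,69/5)]
4. After y ≤ 3: [(5,3) (5,1) (14,14/5) (14,3)]
5. Canonical ring: [(5,1) (14,14/5) (14,3) (5,3)]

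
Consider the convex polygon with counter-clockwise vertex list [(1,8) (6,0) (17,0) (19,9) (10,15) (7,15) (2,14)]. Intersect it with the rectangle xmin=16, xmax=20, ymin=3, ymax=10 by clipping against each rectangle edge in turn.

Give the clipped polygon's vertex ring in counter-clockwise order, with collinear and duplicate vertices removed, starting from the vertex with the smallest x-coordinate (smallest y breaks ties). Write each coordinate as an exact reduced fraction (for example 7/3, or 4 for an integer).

1. After x ≥ 16: [(16,0) (17,0) (19,9) (16,11)]
2. After x ≤ 20: [(16,0) (17,0) (19,9) (16,11)]
3. After y ≥ 3: [(16,3) (53/3,3) (19,9) (16,11)]
4. After y ≤ 10: [(16,10) (16,3) (53/3,3) (19,9) (35/2,10)]
5. Canonical ring: [(16,3) (53/3,3) (19,9) (35/2,10) (16,10)]

Clipped polygon: [(16,3) (53/3,3) (19,9) (35/2,10) (16,10)]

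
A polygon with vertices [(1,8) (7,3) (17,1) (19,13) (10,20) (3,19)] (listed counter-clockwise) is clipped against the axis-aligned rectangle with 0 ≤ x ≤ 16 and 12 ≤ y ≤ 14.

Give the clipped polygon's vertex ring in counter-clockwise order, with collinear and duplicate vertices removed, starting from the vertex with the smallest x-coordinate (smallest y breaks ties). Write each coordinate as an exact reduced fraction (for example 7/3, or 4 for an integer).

1. After x ≥ 0: [(1,8) (7,3) (17,1) (19,13) (10,20) (3,19)]
2. After x ≤ 16: [(1,8) (7,3) (16,6/5) (16,46/3) (10,20) (3,19)]
3. After y ≥ 12: [(19/11,12) (16,12) (16,46/3) (10,20) (3,19)]
4. After y ≤ 14: [(23/11,14) (19/11,12) (16,12) (16,14)]
5. Canonical ring: [(19/11,12) (16,12) (16,14) (23/11,14)]

Clipped polygon: [(19/11,12) (16,12) (16,14) (23/11,14)]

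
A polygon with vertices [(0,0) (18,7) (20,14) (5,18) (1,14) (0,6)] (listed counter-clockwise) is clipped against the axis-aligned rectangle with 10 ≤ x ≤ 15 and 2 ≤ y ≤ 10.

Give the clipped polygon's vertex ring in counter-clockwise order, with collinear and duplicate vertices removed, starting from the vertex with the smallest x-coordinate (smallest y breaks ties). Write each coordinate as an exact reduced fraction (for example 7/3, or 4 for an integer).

Clipped polygon: [(10,35/9) (15,35/6) (15,10) (10,10)]

1. After x ≥ 10: [(10,35/9) (18,7) (20,14) (10,50/3)]
2. After x ≤ 15: [(10,35/9) (15,35/6) (15,46/3) (10,50/3)]
3. After y ≥ 2: [(10,35/9) (15,35/6) (15,46/3) (10,50/3)]
4. After y ≤ 10: [(10,10) (10,35/9) (15,35/6) (15,10)]
5. Canonical ring: [(10,35/9) (15,35/6) (15,10) (10,10)]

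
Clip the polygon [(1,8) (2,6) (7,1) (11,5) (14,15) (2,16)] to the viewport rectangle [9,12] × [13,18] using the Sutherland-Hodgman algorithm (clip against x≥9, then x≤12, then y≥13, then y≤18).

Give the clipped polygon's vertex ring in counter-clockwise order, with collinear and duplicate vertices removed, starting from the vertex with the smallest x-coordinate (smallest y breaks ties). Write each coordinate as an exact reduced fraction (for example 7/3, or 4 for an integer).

Clipped polygon: [(9,13) (12,13) (12,91/6) (9,185/12)]

1. After x ≥ 9: [(9,3) (11,5) (14,15) (9,185/12)]
2. After x ≤ 12: [(9,3) (11,5) (12,25/3) (12,91/6) (9,185/12)]
3. After y ≥ 13: [(9,13) (12,13) (12,91/6) (9,185/12)]
4. After y ≤ 18: [(9,13) (12,13) (12,91/6) (9,185/12)]
5. Canonical ring: [(9,13) (12,13) (12,91/6) (9,185/12)]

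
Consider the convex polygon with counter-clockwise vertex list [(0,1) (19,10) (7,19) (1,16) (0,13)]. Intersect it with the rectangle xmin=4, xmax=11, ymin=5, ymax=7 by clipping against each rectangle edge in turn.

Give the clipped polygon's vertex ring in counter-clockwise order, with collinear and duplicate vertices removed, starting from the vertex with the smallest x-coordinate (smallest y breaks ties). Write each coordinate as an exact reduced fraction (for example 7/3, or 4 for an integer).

1. After x ≥ 4: [(4,55/19) (19,10) (7,19) (4,35/2)]
2. After x ≤ 11: [(4,55/19) (11,118/19) (11,16) (7,19) (4,35/2)]
3. After y ≥ 5: [(4,5) (76/9,5) (11,118/19) (11,16) (7,19) (4,35/2)]
4. After y ≤ 7: [(4,7) (4,5) (76/9,5) (11,118/19) (11,7)]
5. Canonical ring: [(4,5) (76/9,5) (11,118/19) (11,7) (4,7)]

Clipped polygon: [(4,5) (76/9,5) (11,118/19) (11,7) (4,7)]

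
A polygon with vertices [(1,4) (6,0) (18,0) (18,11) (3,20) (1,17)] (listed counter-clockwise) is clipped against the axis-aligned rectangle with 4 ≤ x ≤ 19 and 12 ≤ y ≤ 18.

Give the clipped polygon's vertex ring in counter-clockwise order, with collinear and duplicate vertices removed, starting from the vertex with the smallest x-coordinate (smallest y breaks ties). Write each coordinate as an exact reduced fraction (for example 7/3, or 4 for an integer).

Clipped polygon: [(4,12) (49/3,12) (19/3,18) (4,18)]

1. After x ≥ 4: [(4,8/5) (6,0) (18,0) (18,11) (4,97/5)]
2. After x ≤ 19: [(4,8/5) (6,0) (18,0) (18,11) (4,97/5)]
3. After y ≥ 12: [(4,12) (49/3,12) (4,97/5)]
4. After y ≤ 18: [(4,18) (4,12) (49/3,12) (19/3,18)]
5. Canonical ring: [(4,12) (49/3,12) (19/3,18) (4,18)]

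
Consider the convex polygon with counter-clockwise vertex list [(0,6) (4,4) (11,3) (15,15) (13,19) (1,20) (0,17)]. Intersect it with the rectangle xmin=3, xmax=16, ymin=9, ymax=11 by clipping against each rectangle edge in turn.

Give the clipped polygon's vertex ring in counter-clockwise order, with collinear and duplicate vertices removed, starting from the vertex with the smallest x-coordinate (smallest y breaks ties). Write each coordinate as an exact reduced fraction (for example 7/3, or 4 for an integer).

1. After x ≥ 3: [(3,9/2) (4,4) (11,3) (15,15) (13,19) (3,119/6)]
2. After x ≤ 16: [(3,9/2) (4,4) (11,3) (15,15) (13,19) (3,119/6)]
3. After y ≥ 9: [(3,9) (13,9) (15,15) (13,19) (3,119/6)]
4. After y ≤ 11: [(3,11) (3,9) (13,9) (41/3,11)]
5. Canonical ring: [(3,9) (13,9) (41/3,11) (3,11)]

Clipped polygon: [(3,9) (13,9) (41/3,11) (3,11)]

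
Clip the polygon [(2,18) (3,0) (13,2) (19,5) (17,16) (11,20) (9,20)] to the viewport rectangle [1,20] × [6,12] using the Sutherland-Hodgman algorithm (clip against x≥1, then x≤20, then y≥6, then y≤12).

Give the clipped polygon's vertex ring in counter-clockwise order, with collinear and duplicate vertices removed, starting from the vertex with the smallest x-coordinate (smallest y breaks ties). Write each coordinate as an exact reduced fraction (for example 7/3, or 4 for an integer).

Clipped polygon: [(7/3,12) (8/3,6) (207/11,6) (195/11,12)]

1. After x ≥ 1: [(2,18) (3,0) (13,2) (19,5) (17,16) (11,20) (9,20)]
2. After x ≤ 20: [(2,18) (3,0) (13,2) (19,5) (17,16) (11,20) (9,20)]
3. After y ≥ 6: [(2,18) (8/3,6) (207/11,6) (17,16) (11,20) (9,20)]
4. After y ≤ 12: [(7/3,12) (8/3,6) (207/11,6) (195/11,12)]
5. Canonical ring: [(7/3,12) (8/3,6) (207/11,6) (195/11,12)]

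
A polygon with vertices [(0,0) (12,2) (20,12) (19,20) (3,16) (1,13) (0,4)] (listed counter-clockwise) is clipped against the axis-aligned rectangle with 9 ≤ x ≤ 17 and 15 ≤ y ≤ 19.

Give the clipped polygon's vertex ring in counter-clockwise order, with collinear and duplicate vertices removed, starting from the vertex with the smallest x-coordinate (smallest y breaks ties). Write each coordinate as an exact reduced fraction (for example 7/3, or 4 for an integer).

Clipped polygon: [(9,15) (17,15) (17,19) (15,19) (9,35/2)]

1. After x ≥ 9: [(9,3/2) (12,2) (20,12) (19,20) (9,35/2)]
2. After x ≤ 17: [(9,3/2) (12,2) (17,33/4) (17,39/2) (9,35/2)]
3. After y ≥ 15: [(9,15) (17,15) (17,39/2) (9,35/2)]
4. After y ≤ 19: [(9,15) (17,15) (17,19) (15,19) (9,35/2)]
5. Canonical ring: [(9,15) (17,15) (17,19) (15,19) (9,35/2)]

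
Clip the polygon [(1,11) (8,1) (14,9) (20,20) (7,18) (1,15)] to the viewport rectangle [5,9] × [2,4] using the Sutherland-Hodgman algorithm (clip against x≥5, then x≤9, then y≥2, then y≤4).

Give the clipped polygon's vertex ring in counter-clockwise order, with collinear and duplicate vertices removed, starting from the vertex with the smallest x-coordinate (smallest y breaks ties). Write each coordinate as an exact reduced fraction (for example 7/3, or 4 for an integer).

Clipped polygon: [(59/10,4) (73/10,2) (35/4,2) (9,7/3) (9,4)]

1. After x ≥ 5: [(5,37/7) (8,1) (14,9) (20,20) (7,18) (5,17)]
2. After x ≤ 9: [(5,37/7) (8,1) (9,7/3) (9,238/13) (7,18) (5,17)]
3. After y ≥ 2: [(5,37/7) (73/10,2) (35/4,2) (9,7/3) (9,238/13) (7,18) (5,17)]
4. After y ≤ 4: [(59/10,4) (73/10,2) (35/4,2) (9,7/3) (9,4)]
5. Canonical ring: [(59/10,4) (73/10,2) (35/4,2) (9,7/3) (9,4)]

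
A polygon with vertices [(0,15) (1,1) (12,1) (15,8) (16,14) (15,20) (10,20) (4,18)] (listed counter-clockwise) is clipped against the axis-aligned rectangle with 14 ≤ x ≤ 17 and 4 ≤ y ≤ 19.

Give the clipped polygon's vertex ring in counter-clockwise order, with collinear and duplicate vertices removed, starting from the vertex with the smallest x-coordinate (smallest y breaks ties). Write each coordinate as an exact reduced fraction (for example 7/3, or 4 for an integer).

1. After x ≥ 14: [(14,17/3) (15,8) (16,14) (15,20) (14,20)]
2. After x ≤ 17: [(14,17/3) (15,8) (16,14) (15,20) (14,20)]
3. After y ≥ 4: [(14,17/3) (15,8) (16,14) (15,20) (14,20)]
4. After y ≤ 19: [(14,19) (14,17/3) (15,8) (16,14) (91/6,19)]
5. Canonical ring: [(14,17/3) (15,8) (16,14) (91/6,19) (14,19)]

Clipped polygon: [(14,17/3) (15,8) (16,14) (91/6,19) (14,19)]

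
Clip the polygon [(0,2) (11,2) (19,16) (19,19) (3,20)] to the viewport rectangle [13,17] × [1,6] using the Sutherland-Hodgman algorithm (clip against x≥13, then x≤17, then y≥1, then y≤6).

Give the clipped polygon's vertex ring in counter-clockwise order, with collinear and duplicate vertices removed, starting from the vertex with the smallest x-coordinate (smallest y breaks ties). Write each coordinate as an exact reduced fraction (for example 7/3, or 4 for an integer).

Clipped polygon: [(13,11/2) (93/7,6) (13,6)]

1. After x ≥ 13: [(13,11/2) (19,16) (19,19) (13,155/8)]
2. After x ≤ 17: [(13,11/2) (17,25/2) (17,153/8) (13,155/8)]
3. After y ≥ 1: [(13,11/2) (17,25/2) (17,153/8) (13,155/8)]
4. After y ≤ 6: [(13,6) (13,11/2) (93/7,6)]
5. Canonical ring: [(13,11/2) (93/7,6) (13,6)]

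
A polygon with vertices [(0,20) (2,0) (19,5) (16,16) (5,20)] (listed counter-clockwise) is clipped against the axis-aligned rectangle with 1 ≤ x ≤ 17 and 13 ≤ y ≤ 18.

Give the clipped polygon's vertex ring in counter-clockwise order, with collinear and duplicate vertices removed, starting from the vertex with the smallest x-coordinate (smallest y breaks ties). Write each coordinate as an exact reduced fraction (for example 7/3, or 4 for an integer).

Clipped polygon: [(1,13) (185/11,13) (16,16) (21/2,18) (1,18)]

1. After x ≥ 1: [(1,20) (1,10) (2,0) (19,5) (16,16) (5,20)]
2. After x ≤ 17: [(1,20) (1,10) (2,0) (17,75/17) (17,37/3) (16,16) (5,20)]
3. After y ≥ 13: [(1,20) (1,13) (185/11,13) (16,16) (5,20)]
4. After y ≤ 18: [(1,18) (1,13) (185/11,13) (16,16) (21/2,18)]
5. Canonical ring: [(1,13) (185/11,13) (16,16) (21/2,18) (1,18)]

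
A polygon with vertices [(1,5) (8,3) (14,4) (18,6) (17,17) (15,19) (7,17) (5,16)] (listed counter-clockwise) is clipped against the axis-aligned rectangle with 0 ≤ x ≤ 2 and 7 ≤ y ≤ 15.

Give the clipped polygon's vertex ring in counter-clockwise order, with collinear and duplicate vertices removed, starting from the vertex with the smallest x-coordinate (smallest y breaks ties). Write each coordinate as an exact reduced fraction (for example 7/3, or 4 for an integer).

1. After x ≥ 0: [(1,5) (8,3) (14,4) (18,6) (17,17) (15,19) (7,17) (5,16)]
2. After x ≤ 2: [(2,31/4) (1,5) (2,33/7)]
3. After y ≥ 7: [(2,7) (2,31/4) (19/11,7)]
4. After y ≤ 15: [(2,7) (2,31/4) (19/11,7)]
5. Canonical ring: [(19/11,7) (2,7) (2,31/4)]

Clipped polygon: [(19/11,7) (2,7) (2,31/4)]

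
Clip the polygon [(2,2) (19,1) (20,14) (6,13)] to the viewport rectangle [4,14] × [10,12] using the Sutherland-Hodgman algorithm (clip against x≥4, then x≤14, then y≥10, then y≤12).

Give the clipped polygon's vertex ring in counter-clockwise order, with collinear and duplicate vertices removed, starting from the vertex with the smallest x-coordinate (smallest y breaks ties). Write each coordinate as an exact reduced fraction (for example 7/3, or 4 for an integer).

1. After x ≥ 4: [(4,15/2) (4,32/17) (19,1) (20,14) (6,13)]
2. After x ≤ 14: [(4,15/2) (4,32/17) (14,22/17) (14,95/7) (6,13)]
3. After y ≥ 10: [(54/11,10) (14,10) (14,95/7) (6,13)]
4. After y ≤ 12: [(62/11,12) (54/11,10) (14,10) (14,12)]
5. Canonical ring: [(54/11,10) (14,10) (14,12) (62/11,12)]

Clipped polygon: [(54/11,10) (14,10) (14,12) (62/11,12)]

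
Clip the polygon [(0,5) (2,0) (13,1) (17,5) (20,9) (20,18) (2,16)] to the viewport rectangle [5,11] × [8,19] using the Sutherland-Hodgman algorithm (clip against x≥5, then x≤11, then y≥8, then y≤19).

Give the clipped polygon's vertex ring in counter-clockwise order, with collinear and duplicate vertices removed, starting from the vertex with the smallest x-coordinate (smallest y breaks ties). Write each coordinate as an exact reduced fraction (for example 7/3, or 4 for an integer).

1. After x ≥ 5: [(5,3/11) (13,1) (17,5) (20,9) (20,18) (5,49/3)]
2. After x ≤ 11: [(5,3/11) (11,9/11) (11,17) (5,49/3)]
3. After y ≥ 8: [(5,8) (11,8) (11,17) (5,49/3)]
4. After y ≤ 19: [(5,8) (11,8) (11,17) (5,49/3)]
5. Canonical ring: [(5,8) (11,8) (11,17) (5,49/3)]

Clipped polygon: [(5,8) (11,8) (11,17) (5,49/3)]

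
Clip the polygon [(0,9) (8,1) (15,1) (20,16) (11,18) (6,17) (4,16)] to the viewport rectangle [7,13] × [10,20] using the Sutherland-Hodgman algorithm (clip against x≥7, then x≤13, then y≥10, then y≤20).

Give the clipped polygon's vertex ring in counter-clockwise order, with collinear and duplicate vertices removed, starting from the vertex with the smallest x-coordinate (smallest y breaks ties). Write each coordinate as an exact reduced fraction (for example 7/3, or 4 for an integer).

1. After x ≥ 7: [(7,2) (8,1) (15,1) (20,16) (11,18) (7,86/5)]
2. After x ≤ 13: [(7,2) (8,1) (13,1) (13,158/9) (11,18) (7,86/5)]
3. After y ≥ 10: [(7,10) (13,10) (13,158/9) (11,18) (7,86/5)]
4. After y ≤ 20: [(7,10) (13,10) (13,158/9) (11,18) (7,86/5)]
5. Canonical ring: [(7,10) (13,10) (13,158/9) (11,18) (7,86/5)]

Clipped polygon: [(7,10) (13,10) (13,158/9) (11,18) (7,86/5)]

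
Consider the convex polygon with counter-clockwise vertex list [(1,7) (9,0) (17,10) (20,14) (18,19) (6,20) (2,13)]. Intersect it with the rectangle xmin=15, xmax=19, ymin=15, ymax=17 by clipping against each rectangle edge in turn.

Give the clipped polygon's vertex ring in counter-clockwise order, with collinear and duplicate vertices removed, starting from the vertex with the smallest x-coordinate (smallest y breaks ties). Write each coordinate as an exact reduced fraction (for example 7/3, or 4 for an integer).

1. After x ≥ 15: [(15,15/2) (17,10) (20,14) (18,19) (15,77/4)]
2. After x ≤ 19: [(15,15/2) (17,10) (19,38/3) (19,33/2) (18,19) (15,77/4)]
3. After y ≥ 15: [(15,15) (19,15) (19,33/2) (18,19) (15,77/4)]
4. After y ≤ 17: [(15,17) (15,15) (19,15) (19,33/2) (94/5,17)]
5. Canonical ring: [(15,15) (19,15) (19,33/2) (94/5,17) (15,17)]

Clipped polygon: [(15,15) (19,15) (19,33/2) (94/5,17) (15,17)]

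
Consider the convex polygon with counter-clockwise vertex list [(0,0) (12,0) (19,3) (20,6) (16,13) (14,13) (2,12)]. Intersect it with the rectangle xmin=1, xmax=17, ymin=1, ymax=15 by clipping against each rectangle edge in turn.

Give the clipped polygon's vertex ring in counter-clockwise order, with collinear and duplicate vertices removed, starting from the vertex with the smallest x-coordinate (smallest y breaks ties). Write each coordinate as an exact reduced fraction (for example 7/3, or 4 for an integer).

Clipped polygon: [(1,1) (43/3,1) (17,15/7) (17,45/4) (16,13) (14,13) (2,12) (1,6)]

1. After x ≥ 1: [(1,6) (1,0) (12,0) (19,3) (20,6) (16,13) (14,13) (2,12)]
2. After x ≤ 17: [(1,6) (1,0) (12,0) (17,15/7) (17,45/4) (16,13) (14,13) (2,12)]
3. After y ≥ 1: [(1,6) (1,1) (43/3,1) (17,15/7) (17,45/4) (16,13) (14,13) (2,12)]
4. After y ≤ 15: [(1,6) (1,1) (43/3,1) (17,15/7) (17,45/4) (16,13) (14,13) (2,12)]
5. Canonical ring: [(1,1) (43/3,1) (17,15/7) (17,45/4) (16,13) (14,13) (2,12) (1,6)]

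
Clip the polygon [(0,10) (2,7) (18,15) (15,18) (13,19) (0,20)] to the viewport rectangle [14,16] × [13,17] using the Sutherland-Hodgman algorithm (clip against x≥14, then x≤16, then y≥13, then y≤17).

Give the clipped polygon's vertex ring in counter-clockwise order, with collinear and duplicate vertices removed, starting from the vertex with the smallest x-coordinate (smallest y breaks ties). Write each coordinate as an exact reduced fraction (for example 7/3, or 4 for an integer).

1. After x ≥ 14: [(14,13) (18,15) (15,18) (14,37/2)]
2. After x ≤ 16: [(14,13) (16,14) (16,17) (15,18) (14,37/2)]
3. After y ≥ 13: [(14,13) (16,14) (16,17) (15,18) (14,37/2)]
4. After y ≤ 17: [(14,17) (14,13) (16,14) (16,17) (16,17)]
5. Canonical ring: [(14,13) (16,14) (16,17) (14,17)]

Clipped polygon: [(14,13) (16,14) (16,17) (14,17)]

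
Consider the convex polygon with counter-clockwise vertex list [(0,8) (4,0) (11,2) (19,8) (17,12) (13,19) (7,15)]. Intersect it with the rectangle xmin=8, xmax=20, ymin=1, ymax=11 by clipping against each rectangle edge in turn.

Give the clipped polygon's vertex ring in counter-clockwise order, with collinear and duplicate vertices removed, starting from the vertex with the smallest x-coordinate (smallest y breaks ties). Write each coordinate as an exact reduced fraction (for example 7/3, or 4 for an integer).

Clipped polygon: [(8,8/7) (11,2) (19,8) (35/2,11) (8,11)]

1. After x ≥ 8: [(8,8/7) (11,2) (19,8) (17,12) (13,19) (8,47/3)]
2. After x ≤ 20: [(8,8/7) (11,2) (19,8) (17,12) (13,19) (8,47/3)]
3. After y ≥ 1: [(8,8/7) (11,2) (19,8) (17,12) (13,19) (8,47/3)]
4. After y ≤ 11: [(8,11) (8,8/7) (11,2) (19,8) (35/2,11)]
5. Canonical ring: [(8,8/7) (11,2) (19,8) (35/2,11) (8,11)]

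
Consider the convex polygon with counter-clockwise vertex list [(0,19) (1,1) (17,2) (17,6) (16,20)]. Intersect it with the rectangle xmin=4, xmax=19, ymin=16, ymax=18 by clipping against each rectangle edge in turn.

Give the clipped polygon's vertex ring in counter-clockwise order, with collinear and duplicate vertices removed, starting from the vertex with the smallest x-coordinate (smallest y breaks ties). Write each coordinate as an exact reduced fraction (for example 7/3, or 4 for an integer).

Clipped polygon: [(4,16) (114/7,16) (113/7,18) (4,18)]

1. After x ≥ 4: [(4,77/4) (4,19/16) (17,2) (17,6) (16,20)]
2. After x ≤ 19: [(4,77/4) (4,19/16) (17,2) (17,6) (16,20)]
3. After y ≥ 16: [(4,77/4) (4,16) (114/7,16) (16,20)]
4. After y ≤ 18: [(4,18) (4,16) (114/7,16) (113/7,18)]
5. Canonical ring: [(4,16) (114/7,16) (113/7,18) (4,18)]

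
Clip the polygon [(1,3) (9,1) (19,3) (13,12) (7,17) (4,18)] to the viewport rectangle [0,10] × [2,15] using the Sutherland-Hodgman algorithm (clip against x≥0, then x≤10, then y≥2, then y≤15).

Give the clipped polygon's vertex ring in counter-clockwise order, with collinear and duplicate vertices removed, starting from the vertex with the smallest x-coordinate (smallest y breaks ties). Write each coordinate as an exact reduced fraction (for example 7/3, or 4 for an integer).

1. After x ≥ 0: [(1,3) (9,1) (19,3) (13,12) (7,17) (4,18)]
2. After x ≤ 10: [(1,3) (9,1) (10,6/5) (10,29/2) (7,17) (4,18)]
3. After y ≥ 2: [(1,3) (5,2) (10,2) (10,29/2) (7,17) (4,18)]
4. After y ≤ 15: [(17/5,15) (1,3) (5,2) (10,2) (10,29/2) (47/5,15)]
5. Canonical ring: [(1,3) (5,2) (10,2) (10,29/2) (47/5,15) (17/5,15)]

Clipped polygon: [(1,3) (5,2) (10,2) (10,29/2) (47/5,15) (17/5,15)]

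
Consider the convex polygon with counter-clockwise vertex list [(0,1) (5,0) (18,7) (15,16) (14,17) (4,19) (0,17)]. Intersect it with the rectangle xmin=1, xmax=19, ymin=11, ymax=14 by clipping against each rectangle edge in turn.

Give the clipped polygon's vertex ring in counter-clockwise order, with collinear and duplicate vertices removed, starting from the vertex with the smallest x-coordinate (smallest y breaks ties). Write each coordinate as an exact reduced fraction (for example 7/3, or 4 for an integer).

1. After x ≥ 1: [(1,4/5) (5,0) (18,7) (15,16) (14,17) (4,19) (1,35/2)]
2. After x ≤ 19: [(1,4/5) (5,0) (18,7) (15,16) (14,17) (4,19) (1,35/2)]
3. After y ≥ 11: [(1,11) (50/3,11) (15,16) (14,17) (4,19) (1,35/2)]
4. After y ≤ 14: [(1,14) (1,11) (50/3,11) (47/3,14)]
5. Canonical ring: [(1,11) (50/3,11) (47/3,14) (1,14)]

Clipped polygon: [(1,11) (50/3,11) (47/3,14) (1,14)]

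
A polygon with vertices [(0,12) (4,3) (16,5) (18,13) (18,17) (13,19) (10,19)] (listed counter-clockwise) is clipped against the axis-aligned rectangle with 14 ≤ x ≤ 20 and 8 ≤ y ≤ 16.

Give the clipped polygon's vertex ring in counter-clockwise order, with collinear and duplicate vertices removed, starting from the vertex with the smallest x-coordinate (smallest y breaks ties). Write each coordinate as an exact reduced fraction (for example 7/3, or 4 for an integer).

1. After x ≥ 14: [(14,14/3) (16,5) (18,13) (18,17) (14,93/5)]
2. After x ≤ 20: [(14,14/3) (16,5) (18,13) (18,17) (14,93/5)]
3. After y ≥ 8: [(14,8) (67/4,8) (18,13) (18,17) (14,93/5)]
4. After y ≤ 16: [(14,16) (14,8) (67/4,8) (18,13) (18,16)]
5. Canonical ring: [(14,8) (67/4,8) (18,13) (18,16) (14,16)]

Clipped polygon: [(14,8) (67/4,8) (18,13) (18,16) (14,16)]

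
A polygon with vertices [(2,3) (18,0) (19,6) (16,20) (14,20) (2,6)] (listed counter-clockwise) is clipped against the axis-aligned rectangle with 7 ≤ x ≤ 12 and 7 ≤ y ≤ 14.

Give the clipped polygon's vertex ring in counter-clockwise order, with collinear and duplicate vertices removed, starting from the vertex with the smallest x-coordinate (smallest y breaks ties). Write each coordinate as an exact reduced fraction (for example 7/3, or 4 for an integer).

1. After x ≥ 7: [(7,33/16) (18,0) (19,6) (16,20) (14,20) (7,71/6)]
2. After x ≤ 12: [(7,33/16) (12,9/8) (12,53/3) (7,71/6)]
3. After y ≥ 7: [(7,7) (12,7) (12,53/3) (7,71/6)]
4. After y ≤ 14: [(7,7) (12,7) (12,14) (62/7,14) (7,71/6)]
5. Canonical ring: [(7,7) (12,7) (12,14) (62/7,14) (7,71/6)]

Clipped polygon: [(7,7) (12,7) (12,14) (62/7,14) (7,71/6)]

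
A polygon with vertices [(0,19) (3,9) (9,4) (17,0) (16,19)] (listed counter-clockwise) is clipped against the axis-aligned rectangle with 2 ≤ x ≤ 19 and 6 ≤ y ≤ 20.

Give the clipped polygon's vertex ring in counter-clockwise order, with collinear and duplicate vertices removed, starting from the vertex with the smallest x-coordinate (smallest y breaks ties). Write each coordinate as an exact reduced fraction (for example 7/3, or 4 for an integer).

1. After x ≥ 2: [(2,19) (2,37/3) (3,9) (9,4) (17,0) (16,19)]
2. After x ≤ 19: [(2,19) (2,37/3) (3,9) (9,4) (17,0) (16,19)]
3. After y ≥ 6: [(2,19) (2,37/3) (3,9) (33/5,6) (317/19,6) (16,19)]
4. After y ≤ 20: [(2,19) (2,37/3) (3,9) (33/5,6) (317/19,6) (16,19)]
5. Canonical ring: [(2,37/3) (3,9) (33/5,6) (317/19,6) (16,19) (2,19)]

Clipped polygon: [(2,37/3) (3,9) (33/5,6) (317/19,6) (16,19) (2,19)]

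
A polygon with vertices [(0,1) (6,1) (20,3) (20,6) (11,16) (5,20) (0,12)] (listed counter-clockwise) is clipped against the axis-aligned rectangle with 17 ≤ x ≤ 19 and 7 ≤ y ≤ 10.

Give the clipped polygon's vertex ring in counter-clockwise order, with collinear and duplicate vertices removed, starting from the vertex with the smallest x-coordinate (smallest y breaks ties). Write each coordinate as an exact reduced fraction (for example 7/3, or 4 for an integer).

1. After x ≥ 17: [(17,18/7) (20,3) (20,6) (17,28/3)]
2. After x ≤ 19: [(17,18/7) (19,20/7) (19,64/9) (17,28/3)]
3. After y ≥ 7: [(17,7) (19,7) (19,64/9) (17,28/3)]
4. After y ≤ 10: [(17,7) (19,7) (19,64/9) (17,28/3)]
5. Canonical ring: [(17,7) (19,7) (19,64/9) (17,28/3)]

Clipped polygon: [(17,7) (19,7) (19,64/9) (17,28/3)]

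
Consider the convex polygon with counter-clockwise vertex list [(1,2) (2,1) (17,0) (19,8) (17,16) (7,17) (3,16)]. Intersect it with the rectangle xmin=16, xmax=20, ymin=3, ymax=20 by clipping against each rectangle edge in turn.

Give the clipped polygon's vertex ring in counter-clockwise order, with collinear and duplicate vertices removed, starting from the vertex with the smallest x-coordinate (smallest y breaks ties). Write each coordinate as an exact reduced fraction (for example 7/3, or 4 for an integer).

Clipped polygon: [(16,3) (71/4,3) (19,8) (17,16) (16,161/10)]

1. After x ≥ 16: [(16,1/15) (17,0) (19,8) (17,16) (16,161/10)]
2. After x ≤ 20: [(16,1/15) (17,0) (19,8) (17,16) (16,161/10)]
3. After y ≥ 3: [(16,3) (71/4,3) (19,8) (17,16) (16,161/10)]
4. After y ≤ 20: [(16,3) (71/4,3) (19,8) (17,16) (16,161/10)]
5. Canonical ring: [(16,3) (71/4,3) (19,8) (17,16) (16,161/10)]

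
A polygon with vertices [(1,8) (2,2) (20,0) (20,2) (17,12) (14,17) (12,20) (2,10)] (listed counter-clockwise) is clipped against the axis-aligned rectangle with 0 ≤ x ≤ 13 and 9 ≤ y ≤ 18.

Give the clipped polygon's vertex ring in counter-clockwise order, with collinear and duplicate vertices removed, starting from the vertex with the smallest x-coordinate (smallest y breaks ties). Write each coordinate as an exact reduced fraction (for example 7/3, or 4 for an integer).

Clipped polygon: [(3/2,9) (13,9) (13,18) (10,18) (2,10)]

1. After x ≥ 0: [(1,8) (2,2) (20,0) (20,2) (17,12) (14,17) (12,20) (2,10)]
2. After x ≤ 13: [(1,8) (2,2) (13,7/9) (13,37/2) (12,20) (2,10)]
3. After y ≥ 9: [(3/2,9) (13,9) (13,37/2) (12,20) (2,10)]
4. After y ≤ 18: [(3/2,9) (13,9) (13,18) (10,18) (2,10)]
5. Canonical ring: [(3/2,9) (13,9) (13,18) (10,18) (2,10)]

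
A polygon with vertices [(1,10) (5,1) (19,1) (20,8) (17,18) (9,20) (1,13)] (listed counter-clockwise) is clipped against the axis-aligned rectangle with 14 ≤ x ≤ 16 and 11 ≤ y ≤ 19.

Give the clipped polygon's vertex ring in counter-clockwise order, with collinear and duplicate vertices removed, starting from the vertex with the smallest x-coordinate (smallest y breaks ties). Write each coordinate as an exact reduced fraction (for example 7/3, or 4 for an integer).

1. After x ≥ 14: [(14,1) (19,1) (20,8) (17,18) (14,75/4)]
2. After x ≤ 16: [(14,1) (16,1) (16,73/4) (14,75/4)]
3. After y ≥ 11: [(14,11) (16,11) (16,73/4) (14,75/4)]
4. After y ≤ 19: [(14,11) (16,11) (16,73/4) (14,75/4)]
5. Canonical ring: [(14,11) (16,11) (16,73/4) (14,75/4)]

Clipped polygon: [(14,11) (16,11) (16,73/4) (14,75/4)]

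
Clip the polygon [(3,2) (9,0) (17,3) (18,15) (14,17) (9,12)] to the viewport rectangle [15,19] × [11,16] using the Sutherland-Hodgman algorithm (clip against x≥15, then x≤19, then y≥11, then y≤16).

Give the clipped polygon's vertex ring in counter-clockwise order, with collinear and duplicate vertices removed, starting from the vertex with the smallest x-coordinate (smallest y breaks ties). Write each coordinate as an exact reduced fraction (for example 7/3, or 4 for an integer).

1. After x ≥ 15: [(15,9/4) (17,3) (18,15) (15,33/2)]
2. After x ≤ 19: [(15,9/4) (17,3) (18,15) (15,33/2)]
3. After y ≥ 11: [(15,11) (53/3,11) (18,15) (15,33/2)]
4. After y ≤ 16: [(15,16) (15,11) (53/3,11) (18,15) (16,16)]
5. Canonical ring: [(15,11) (53/3,11) (18,15) (16,16) (15,16)]

Clipped polygon: [(15,11) (53/3,11) (18,15) (16,16) (15,16)]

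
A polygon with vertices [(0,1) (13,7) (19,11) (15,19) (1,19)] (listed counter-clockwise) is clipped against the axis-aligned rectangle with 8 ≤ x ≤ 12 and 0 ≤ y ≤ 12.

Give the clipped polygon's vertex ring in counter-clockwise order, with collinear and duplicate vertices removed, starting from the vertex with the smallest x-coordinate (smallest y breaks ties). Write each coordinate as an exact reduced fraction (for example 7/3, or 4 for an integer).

1. After x ≥ 8: [(8,61/13) (13,7) (19,11) (15,19) (8,19)]
2. After x ≤ 12: [(8,61/13) (12,85/13) (12,19) (8,19)]
3. After y ≥ 0: [(8,61/13) (12,85/13) (12,19) (8,19)]
4. After y ≤ 12: [(8,12) (8,61/13) (12,85/13) (12,12)]
5. Canonical ring: [(8,61/13) (12,85/13) (12,12) (8,12)]

Clipped polygon: [(8,61/13) (12,85/13) (12,12) (8,12)]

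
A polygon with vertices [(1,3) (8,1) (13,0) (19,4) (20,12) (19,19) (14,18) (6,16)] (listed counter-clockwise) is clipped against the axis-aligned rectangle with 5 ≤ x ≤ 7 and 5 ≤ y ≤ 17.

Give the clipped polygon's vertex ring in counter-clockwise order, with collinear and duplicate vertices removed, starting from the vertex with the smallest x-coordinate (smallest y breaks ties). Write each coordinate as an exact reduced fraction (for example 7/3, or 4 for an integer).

Clipped polygon: [(5,5) (7,5) (7,65/4) (6,16) (5,67/5)]

1. After x ≥ 5: [(5,67/5) (5,13/7) (8,1) (13,0) (19,4) (20,12) (19,19) (14,18) (6,16)]
2. After x ≤ 7: [(5,67/5) (5,13/7) (7,9/7) (7,65/4) (6,16)]
3. After y ≥ 5: [(5,67/5) (5,5) (7,5) (7,65/4) (6,16)]
4. After y ≤ 17: [(5,67/5) (5,5) (7,5) (7,65/4) (6,16)]
5. Canonical ring: [(5,5) (7,5) (7,65/4) (6,16) (5,67/5)]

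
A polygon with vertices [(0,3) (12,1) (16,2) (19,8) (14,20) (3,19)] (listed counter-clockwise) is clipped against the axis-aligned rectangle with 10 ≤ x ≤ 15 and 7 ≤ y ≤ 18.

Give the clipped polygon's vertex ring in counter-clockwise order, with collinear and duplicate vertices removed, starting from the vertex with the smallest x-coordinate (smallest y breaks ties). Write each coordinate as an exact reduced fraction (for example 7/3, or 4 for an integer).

Clipped polygon: [(10,7) (15,7) (15,88/5) (89/6,18) (10,18)]

1. After x ≥ 10: [(10,4/3) (12,1) (16,2) (19,8) (14,20) (10,216/11)]
2. After x ≤ 15: [(10,4/3) (12,1) (15,7/4) (15,88/5) (14,20) (10,216/11)]
3. After y ≥ 7: [(10,7) (15,7) (15,88/5) (14,20) (10,216/11)]
4. After y ≤ 18: [(10,18) (10,7) (15,7) (15,88/5) (89/6,18)]
5. Canonical ring: [(10,7) (15,7) (15,88/5) (89/6,18) (10,18)]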